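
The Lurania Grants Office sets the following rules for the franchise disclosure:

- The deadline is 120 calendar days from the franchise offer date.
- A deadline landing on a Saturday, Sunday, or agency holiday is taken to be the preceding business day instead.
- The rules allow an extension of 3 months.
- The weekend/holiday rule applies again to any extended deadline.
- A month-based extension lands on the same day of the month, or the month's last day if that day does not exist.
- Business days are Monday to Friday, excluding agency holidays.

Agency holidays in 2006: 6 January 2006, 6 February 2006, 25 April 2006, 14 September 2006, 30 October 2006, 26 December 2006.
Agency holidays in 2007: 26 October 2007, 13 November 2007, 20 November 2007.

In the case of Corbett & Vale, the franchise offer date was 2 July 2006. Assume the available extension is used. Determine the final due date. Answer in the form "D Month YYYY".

26 January 2007

120 calendar days after 2 July 2006 is 30 October 2006.
Because 30 October 2006 is a listed holiday, the deadline becomes 27 October 2006 (Friday).
The 3 months extension carries 27 October 2006 to 27 January 2007.
27 January 2007 falls on a Saturday. Rolling to the preceding business day gives 26 January 2007, a Friday.
So the filing is due 26 January 2007.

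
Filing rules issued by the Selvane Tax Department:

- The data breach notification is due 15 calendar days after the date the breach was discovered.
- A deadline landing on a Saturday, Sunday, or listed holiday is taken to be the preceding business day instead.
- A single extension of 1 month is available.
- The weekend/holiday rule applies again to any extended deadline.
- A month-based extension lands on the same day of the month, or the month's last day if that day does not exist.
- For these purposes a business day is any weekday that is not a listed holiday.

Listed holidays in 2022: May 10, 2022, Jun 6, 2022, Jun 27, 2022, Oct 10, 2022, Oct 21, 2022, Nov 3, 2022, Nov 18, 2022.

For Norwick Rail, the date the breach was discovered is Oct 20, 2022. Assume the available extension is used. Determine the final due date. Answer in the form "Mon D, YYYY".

15 calendar days after Oct 20, 2022 is Nov 4, 2022.
Nov 4, 2022 (Friday) is already a business day.
The 1 month extension carries Nov 4, 2022 to Dec 4, 2022.
Dec 4, 2022 is a Sunday; the preceding business day is Dec 2, 2022 (Friday).
Final deadline: Dec 2, 2022.

Dec 2, 2022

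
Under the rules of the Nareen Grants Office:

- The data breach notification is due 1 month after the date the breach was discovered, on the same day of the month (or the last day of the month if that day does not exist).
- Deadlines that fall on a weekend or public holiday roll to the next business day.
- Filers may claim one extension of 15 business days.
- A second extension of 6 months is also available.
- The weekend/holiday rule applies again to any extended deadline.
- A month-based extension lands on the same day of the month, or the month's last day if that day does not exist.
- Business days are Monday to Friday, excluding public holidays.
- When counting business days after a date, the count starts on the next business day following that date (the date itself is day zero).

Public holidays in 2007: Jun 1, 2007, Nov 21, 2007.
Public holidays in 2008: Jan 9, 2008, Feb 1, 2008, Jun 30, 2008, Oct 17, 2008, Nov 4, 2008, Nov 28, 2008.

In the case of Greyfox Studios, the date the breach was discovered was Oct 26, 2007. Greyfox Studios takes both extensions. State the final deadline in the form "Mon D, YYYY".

1 month from Oct 26, 2007 is Nov 26, 2007.
Nov 26, 2007 is a Monday and not a listed holiday, so it stands.
Applying the 15-business-day extension: 15 business days after Nov 26, 2007 is Dec 17, 2007.
Dec 17, 2007 (Monday) is already a business day.
The 6 months extension carries Dec 17, 2007 to Jun 17, 2008.
Jun 17, 2008 falls on a Tuesday, which is a business day, so no adjustment is needed.
The final due date is Jun 17, 2008.

Jun 17, 2008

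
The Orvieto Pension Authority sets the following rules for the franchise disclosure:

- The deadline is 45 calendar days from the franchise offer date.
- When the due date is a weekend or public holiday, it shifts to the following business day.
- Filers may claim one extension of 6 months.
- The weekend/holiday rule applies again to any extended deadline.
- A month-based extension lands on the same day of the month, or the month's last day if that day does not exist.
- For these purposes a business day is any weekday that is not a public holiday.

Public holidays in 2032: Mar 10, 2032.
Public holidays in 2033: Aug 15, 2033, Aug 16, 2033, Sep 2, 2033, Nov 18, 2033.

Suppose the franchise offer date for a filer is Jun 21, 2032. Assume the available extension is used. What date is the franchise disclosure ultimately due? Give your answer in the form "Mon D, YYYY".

Feb 7, 2033

Adding 45 calendar days to Jun 21, 2032 gives Aug 5, 2032.
Aug 5, 2032 is a Thursday and not a listed holiday, so it stands.
Applying the 6 months extension: 6 months after Aug 5, 2032 is Feb 5, 2033.
Feb 5, 2033 falls on a Saturday. Rolling to the next business day gives Feb 7, 2033, a Monday.
The final due date is Feb 7, 2033.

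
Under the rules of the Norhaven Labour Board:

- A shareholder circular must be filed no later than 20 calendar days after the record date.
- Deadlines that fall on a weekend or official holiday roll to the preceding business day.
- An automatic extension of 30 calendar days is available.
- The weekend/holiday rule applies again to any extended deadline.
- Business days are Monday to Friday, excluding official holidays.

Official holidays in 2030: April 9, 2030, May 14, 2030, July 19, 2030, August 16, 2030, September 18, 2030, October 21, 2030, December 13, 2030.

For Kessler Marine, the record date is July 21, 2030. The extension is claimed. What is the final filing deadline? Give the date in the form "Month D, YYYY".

September 6, 2030

Trigger date July 21, 2030 + 20 calendar days = August 10, 2030.
August 10, 2030 is a Saturday, so it moves to the preceding business day, August 9, 2030 (Friday).
Applying the 30-calendar-day extension: August 9, 2030 + 30 days = September 8, 2030.
September 8, 2030 is a Sunday, so it moves to the preceding business day, September 6, 2030 (Friday).
Deadline: September 6, 2030.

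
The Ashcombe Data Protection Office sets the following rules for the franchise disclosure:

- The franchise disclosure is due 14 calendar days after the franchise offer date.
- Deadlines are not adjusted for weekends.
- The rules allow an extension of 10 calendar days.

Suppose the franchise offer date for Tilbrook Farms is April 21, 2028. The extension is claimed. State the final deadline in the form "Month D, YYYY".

May 15, 2028

Adding 14 calendar days to April 21, 2028 gives May 5, 2028.
May 5, 2028 falls on a Friday. The rules make no weekend/holiday allowance, so it remains May 5, 2028.
Applying the 10-calendar-day extension: May 5, 2028 + 10 days = May 15, 2028.
No adjustment is made for weekends or holidays, so May 15, 2028 stands.
Final deadline: May 15, 2028.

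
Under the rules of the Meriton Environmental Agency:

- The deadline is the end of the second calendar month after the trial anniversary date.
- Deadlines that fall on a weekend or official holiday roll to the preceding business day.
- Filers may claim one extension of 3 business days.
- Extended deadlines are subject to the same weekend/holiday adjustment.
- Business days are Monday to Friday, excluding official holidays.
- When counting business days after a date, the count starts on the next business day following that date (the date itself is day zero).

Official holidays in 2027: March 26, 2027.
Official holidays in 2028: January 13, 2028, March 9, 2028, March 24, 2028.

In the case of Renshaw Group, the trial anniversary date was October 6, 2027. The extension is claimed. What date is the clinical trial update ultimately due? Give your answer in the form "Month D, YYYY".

January 5, 2028

2 months after October 6, 2027 falls in December 2027; the last day of that month is December 31, 2027.
Since December 31, 2027 is a Friday and not a holiday, the date is unchanged.
Counting 3 further business days from December 31, 2027 reaches January 5, 2028.
January 5, 2028 is a Wednesday and not a listed holiday, so it stands.
So the filing is due January 5, 2028.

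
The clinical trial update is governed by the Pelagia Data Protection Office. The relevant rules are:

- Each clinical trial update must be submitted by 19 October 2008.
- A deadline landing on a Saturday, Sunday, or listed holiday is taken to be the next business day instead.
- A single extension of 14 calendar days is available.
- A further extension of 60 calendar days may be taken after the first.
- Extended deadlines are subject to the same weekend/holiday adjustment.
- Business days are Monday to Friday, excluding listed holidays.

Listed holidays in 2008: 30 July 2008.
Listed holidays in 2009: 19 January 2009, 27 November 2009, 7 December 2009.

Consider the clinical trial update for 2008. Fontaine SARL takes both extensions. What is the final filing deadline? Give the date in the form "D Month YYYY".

2 January 2009

Start from the fixed due date, 19 October 2008.
19 October 2008 is a Sunday; the next business day is 20 October 2008 (Monday).
With the 14-day extension, 20 October 2008 becomes 3 November 2008.
Since 3 November 2008 is a Monday and not a holiday, the date is unchanged.
The 60-calendar-day extension moves the deadline from 3 November 2008 to 2 January 2009.
2 January 2009 is a Friday and not a listed holiday, so it stands.
Final deadline: 2 January 2009.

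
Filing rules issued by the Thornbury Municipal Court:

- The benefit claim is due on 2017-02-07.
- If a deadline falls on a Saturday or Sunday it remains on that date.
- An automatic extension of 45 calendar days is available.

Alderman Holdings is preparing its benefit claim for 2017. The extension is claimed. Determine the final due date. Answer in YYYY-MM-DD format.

2017-03-24

The stated deadline is 2017-02-07.
2017-02-07 is a Tuesday; no weekend or holiday adjustment applies.
Applying the 45-calendar-day extension: 2017-02-07 + 45 days = 2017-03-24.
2017-03-24 falls on a Friday. The rules make no weekend/holiday allowance, so it remains 2017-03-24.
Final deadline: 2017-03-24.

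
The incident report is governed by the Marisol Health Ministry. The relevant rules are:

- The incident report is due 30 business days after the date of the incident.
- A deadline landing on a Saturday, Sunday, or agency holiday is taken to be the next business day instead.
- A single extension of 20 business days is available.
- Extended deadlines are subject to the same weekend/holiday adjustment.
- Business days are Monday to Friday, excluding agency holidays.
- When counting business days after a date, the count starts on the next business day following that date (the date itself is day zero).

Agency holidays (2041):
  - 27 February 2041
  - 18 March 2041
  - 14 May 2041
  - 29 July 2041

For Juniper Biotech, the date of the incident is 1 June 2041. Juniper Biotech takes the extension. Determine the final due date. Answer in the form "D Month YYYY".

12 August 2041

30 business days after 1 June 2041, excluding weekends and holidays, is 12 July 2041.
12 July 2041 is a Friday and not a listed holiday, so it stands.
The 20-business-day extension runs from 12 July 2041 to 12 August 2041.
12 August 2041 falls on a Monday, which is a business day, so no adjustment is needed.
Deadline: 12 August 2041.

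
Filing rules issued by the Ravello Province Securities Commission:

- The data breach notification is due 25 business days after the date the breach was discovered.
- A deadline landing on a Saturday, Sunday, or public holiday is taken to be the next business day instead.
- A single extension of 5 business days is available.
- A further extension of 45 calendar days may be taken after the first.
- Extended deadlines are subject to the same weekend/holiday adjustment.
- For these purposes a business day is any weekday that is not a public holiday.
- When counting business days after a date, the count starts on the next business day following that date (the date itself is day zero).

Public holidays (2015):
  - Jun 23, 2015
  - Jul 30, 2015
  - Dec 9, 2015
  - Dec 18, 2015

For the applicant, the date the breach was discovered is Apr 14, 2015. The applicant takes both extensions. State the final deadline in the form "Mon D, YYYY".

25 business days after Apr 14, 2015, excluding weekends and holidays, is May 19, 2015.
May 19, 2015 (Tuesday) is already a business day.
Applying the 5-business-day extension: 5 business days after May 19, 2015 is May 26, 2015.
May 26, 2015 falls on a Tuesday, which is a business day, so no adjustment is needed.
The 45-calendar-day extension moves the deadline from May 26, 2015 to Jul 10, 2015.
Jul 10, 2015 falls on a Friday, which is a business day, so no adjustment is needed.
Final deadline: Jul 10, 2015.

Jul 10, 2015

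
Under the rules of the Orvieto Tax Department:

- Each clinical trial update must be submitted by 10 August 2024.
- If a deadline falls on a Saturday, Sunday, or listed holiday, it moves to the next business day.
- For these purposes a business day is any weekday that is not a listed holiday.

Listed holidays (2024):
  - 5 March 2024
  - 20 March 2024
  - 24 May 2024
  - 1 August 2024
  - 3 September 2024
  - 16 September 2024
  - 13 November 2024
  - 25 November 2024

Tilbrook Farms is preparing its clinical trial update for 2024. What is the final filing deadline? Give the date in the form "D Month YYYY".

12 August 2024

The statutory due date is 10 August 2024.
10 August 2024 is a Saturday, so it moves to the next business day, 12 August 2024 (Monday).
So the filing is due 12 August 2024.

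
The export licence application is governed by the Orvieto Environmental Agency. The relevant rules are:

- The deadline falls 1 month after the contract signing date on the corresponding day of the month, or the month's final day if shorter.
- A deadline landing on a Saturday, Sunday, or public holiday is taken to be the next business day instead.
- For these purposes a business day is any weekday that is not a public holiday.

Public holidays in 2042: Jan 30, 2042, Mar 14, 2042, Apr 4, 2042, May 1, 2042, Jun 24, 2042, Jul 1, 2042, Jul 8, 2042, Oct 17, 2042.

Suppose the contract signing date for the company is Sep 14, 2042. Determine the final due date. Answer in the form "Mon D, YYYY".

Oct 14, 2042

1 month after Sep 14, 2042, on the same day of the month, is Oct 14, 2042.
Oct 14, 2042 falls on a Tuesday, which is a business day, so no adjustment is needed.
Deadline: Oct 14, 2042.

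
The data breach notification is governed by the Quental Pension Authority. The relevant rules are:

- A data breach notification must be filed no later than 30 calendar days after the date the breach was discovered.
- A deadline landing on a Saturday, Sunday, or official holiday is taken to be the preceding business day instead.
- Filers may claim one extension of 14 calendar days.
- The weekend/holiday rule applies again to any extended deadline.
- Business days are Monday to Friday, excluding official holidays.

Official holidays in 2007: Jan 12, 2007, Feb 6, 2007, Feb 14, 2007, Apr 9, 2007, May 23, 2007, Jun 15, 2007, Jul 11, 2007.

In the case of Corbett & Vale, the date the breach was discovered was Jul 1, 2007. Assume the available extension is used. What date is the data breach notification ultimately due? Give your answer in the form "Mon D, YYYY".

Aug 14, 2007

30 calendar days after Jul 1, 2007 is Jul 31, 2007.
Jul 31, 2007 (Tuesday) is already a business day.
With the 14-day extension, Jul 31, 2007 becomes Aug 14, 2007.
Aug 14, 2007 falls on a Tuesday, which is a business day, so no adjustment is needed.
So the filing is due Aug 14, 2007.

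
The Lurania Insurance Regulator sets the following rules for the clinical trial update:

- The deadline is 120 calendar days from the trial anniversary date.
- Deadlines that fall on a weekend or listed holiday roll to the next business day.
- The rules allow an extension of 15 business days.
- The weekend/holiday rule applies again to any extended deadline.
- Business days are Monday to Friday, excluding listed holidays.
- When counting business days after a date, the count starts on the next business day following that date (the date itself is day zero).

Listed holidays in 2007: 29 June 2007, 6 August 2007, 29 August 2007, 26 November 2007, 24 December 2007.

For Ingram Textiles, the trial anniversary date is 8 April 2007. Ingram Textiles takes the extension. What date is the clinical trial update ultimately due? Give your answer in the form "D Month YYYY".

Trigger date 8 April 2007 + 120 calendar days = 6 August 2007.
6 August 2007 is a listed holiday; the next business day is 7 August 2007 (Tuesday).
The 15-business-day extension runs from 7 August 2007 to 28 August 2007.
28 August 2007 falls on a Tuesday, which is a business day, so no adjustment is needed.
So the filing is due 28 August 2007.

28 August 2007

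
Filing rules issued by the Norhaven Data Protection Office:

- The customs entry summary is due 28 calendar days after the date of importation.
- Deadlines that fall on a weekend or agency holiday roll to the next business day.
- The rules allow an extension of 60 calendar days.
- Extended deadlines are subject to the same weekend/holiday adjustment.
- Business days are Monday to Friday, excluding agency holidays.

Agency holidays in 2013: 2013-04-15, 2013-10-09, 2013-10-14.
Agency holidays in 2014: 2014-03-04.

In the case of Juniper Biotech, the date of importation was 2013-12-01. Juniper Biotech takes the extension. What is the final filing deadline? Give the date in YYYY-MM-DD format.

From 2013-12-01, 28 calendar days later is 2013-12-29.
Because 2013-12-29 is a Sunday, the deadline becomes 2013-12-30 (Monday).
The 60-calendar-day extension moves the deadline from 2013-12-30 to 2014-02-28.
2014-02-28 (Friday) is already a business day.
So the filing is due 2014-02-28.

2014-02-28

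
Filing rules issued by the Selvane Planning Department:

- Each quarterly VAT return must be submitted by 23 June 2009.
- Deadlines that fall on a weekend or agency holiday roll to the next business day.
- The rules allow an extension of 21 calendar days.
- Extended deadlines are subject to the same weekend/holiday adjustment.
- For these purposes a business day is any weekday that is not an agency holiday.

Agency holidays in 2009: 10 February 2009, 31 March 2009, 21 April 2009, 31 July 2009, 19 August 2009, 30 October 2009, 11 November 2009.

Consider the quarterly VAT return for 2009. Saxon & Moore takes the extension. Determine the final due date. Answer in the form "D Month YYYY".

14 July 2009

The stated deadline is 23 June 2009.
23 June 2009 (Tuesday) is already a business day.
With the 21-day extension, 23 June 2009 becomes 14 July 2009.
14 July 2009 falls on a Tuesday, which is a business day, so no adjustment is needed.
So the filing is due 14 July 2009.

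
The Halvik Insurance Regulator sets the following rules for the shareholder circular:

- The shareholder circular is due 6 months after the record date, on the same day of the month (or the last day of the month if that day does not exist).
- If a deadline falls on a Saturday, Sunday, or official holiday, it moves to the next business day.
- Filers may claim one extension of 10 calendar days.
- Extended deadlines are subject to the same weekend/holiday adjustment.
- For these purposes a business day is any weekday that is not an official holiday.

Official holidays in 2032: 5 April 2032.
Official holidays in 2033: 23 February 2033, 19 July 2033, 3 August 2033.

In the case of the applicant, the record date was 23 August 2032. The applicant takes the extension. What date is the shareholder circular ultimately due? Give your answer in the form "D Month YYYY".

7 March 2033

6 months after 23 August 2032, on the same day of the month, is 23 February 2033.
23 February 2033 falls on a listed holiday. Rolling to the next business day gives 24 February 2033, a Thursday.
Add the 10 calendar-day extension to 24 February 2033: 6 March 2033.
6 March 2033 falls on a Sunday. Rolling to the next business day gives 7 March 2033, a Monday.
Final deadline: 7 March 2033.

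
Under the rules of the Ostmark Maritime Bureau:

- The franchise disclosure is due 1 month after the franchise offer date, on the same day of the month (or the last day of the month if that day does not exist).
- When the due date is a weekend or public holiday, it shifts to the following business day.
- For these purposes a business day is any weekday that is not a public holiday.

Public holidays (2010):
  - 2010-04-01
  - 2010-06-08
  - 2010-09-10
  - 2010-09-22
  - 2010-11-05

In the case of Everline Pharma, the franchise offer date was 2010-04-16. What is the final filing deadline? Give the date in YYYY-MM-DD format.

Moving 1 month forward from 2010-04-16 on the corresponding day gives 2010-05-16.
Because 2010-05-16 is a Sunday, the deadline becomes 2010-05-17 (Monday).
So the filing is due 2010-05-17.

2010-05-17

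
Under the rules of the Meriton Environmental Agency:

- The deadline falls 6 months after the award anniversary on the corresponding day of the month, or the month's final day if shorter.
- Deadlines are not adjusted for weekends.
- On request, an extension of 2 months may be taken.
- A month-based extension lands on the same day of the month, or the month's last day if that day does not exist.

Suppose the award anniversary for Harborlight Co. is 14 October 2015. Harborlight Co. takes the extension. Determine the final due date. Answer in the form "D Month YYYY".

14 June 2016

6 months after 14 October 2015, on the same day of the month, is 14 April 2016.
No adjustment is made for weekends or holidays, so 14 April 2016 stands.
Add 2 months to 14 April 2016: 14 June 2016.
14 June 2016 is a Tuesday; no weekend or holiday adjustment applies.
The final due date is 14 June 2016.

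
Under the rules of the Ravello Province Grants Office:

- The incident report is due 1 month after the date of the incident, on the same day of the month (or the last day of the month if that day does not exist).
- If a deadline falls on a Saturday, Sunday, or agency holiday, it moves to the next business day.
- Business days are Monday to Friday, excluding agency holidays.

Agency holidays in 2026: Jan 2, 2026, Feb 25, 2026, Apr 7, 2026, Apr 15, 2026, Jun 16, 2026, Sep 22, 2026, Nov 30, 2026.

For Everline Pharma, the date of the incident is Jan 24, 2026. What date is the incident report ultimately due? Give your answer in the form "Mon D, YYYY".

1 month from Jan 24, 2026 is Feb 24, 2026.
Feb 24, 2026 is a Tuesday and not a listed holiday, so it stands.
Deadline: Feb 24, 2026.

Feb 24, 2026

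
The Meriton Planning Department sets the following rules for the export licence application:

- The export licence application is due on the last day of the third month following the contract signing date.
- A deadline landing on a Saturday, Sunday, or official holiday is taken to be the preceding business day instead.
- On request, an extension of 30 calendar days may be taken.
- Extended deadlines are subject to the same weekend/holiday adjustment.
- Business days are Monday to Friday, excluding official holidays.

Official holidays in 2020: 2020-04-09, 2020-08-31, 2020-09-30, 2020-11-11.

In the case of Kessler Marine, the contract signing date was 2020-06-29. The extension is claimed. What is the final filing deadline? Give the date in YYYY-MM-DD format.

3 months after 2020-06-29 is September 2020; that month ends on 2020-09-30.
2020-09-30 is a listed holiday, so it moves to the preceding business day, 2020-09-29 (Tuesday).
The 30-calendar-day extension moves the deadline from 2020-09-29 to 2020-10-29.
2020-10-29 (Thursday) is already a business day.
Final deadline: 2020-10-29.

2020-10-29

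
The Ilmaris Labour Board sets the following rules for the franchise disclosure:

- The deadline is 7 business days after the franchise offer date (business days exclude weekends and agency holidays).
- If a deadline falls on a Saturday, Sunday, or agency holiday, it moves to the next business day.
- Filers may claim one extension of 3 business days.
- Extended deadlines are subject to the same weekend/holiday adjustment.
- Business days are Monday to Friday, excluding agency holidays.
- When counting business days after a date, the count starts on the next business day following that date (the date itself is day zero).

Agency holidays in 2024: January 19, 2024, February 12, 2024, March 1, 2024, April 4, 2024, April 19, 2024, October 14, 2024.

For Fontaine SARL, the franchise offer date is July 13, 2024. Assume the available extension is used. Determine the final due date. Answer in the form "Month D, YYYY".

Counting 7 business days after July 13, 2024 (skipping weekends and listed holidays) reaches July 23, 2024.
July 23, 2024 is a Tuesday and not a listed holiday, so it stands.
The 3-business-day extension runs from July 23, 2024 to July 26, 2024.
July 26, 2024 falls on a Friday, which is a business day, so no adjustment is needed.
So the filing is due July 26, 2024.

July 26, 2024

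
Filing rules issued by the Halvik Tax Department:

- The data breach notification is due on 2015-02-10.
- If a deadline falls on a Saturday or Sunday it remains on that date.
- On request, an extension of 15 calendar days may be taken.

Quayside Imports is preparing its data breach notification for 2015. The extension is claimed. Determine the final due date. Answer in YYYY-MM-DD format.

The statutory due date is 2015-02-10.
2015-02-10 is a Tuesday; no weekend or holiday adjustment applies.
Add the 15 calendar-day extension to 2015-02-10: 2015-02-25.
2015-02-25 is a Wednesday; no weekend or holiday adjustment applies.
Deadline: 2015-02-25.

2015-02-25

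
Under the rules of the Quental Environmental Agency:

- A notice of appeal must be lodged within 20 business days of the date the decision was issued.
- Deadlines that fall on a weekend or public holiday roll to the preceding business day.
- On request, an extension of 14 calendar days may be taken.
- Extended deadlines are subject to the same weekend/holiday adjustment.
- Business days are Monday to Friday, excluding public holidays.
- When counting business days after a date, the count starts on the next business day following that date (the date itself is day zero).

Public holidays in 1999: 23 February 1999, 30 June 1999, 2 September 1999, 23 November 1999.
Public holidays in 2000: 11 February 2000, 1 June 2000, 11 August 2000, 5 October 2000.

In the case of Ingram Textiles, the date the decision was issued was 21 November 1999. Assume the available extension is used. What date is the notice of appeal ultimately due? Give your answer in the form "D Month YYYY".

3 January 2000

20 business days after 21 November 1999, excluding weekends and holidays, is 20 December 1999.
20 December 1999 (Monday) is already a business day.
Add the 14 calendar-day extension to 20 December 1999: 3 January 2000.
3 January 2000 is a Monday and not a listed holiday, so it stands.
The final due date is 3 January 2000.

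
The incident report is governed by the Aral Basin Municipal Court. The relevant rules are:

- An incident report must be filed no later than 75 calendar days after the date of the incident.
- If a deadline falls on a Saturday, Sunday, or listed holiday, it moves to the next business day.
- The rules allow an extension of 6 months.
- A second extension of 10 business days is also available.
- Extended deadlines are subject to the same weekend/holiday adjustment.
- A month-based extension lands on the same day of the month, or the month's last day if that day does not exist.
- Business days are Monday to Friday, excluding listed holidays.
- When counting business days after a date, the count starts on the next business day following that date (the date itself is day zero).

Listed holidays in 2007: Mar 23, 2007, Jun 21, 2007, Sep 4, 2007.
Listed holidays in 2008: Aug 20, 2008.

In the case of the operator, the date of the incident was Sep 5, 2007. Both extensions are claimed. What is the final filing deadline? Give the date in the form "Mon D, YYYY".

Jun 2, 2008

From Sep 5, 2007, 75 calendar days later is Nov 19, 2007.
Nov 19, 2007 is a Monday and not a listed holiday, so it stands.
The 6 months extension carries Nov 19, 2007 to May 19, 2008.
May 19, 2008 (Monday) is already a business day.
Counting 10 further business days from May 19, 2008 reaches Jun 2, 2008.
Jun 2, 2008 falls on a Monday, which is a business day, so no adjustment is needed.
Final deadline: Jun 2, 2008.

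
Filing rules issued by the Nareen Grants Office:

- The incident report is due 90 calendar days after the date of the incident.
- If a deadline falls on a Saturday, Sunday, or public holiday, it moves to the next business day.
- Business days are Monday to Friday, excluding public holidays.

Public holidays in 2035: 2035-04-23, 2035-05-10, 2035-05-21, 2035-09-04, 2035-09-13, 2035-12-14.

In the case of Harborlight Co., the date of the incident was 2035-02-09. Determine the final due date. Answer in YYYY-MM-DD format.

2035-05-11

90 calendar days after 2035-02-09 is 2035-05-10.
2035-05-10 is a listed holiday; the next business day is 2035-05-11 (Friday).
Final deadline: 2035-05-11.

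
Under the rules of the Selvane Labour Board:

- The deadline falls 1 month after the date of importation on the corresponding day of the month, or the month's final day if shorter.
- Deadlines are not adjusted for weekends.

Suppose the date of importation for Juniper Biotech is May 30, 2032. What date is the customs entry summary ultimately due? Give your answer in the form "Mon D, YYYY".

Jun 30, 2032

1 month after May 30, 2032, on the same day of the month, is Jun 30, 2032.
Jun 30, 2032 falls on a Wednesday. The rules make no weekend/holiday allowance, so it remains Jun 30, 2032.
Final deadline: Jun 30, 2032.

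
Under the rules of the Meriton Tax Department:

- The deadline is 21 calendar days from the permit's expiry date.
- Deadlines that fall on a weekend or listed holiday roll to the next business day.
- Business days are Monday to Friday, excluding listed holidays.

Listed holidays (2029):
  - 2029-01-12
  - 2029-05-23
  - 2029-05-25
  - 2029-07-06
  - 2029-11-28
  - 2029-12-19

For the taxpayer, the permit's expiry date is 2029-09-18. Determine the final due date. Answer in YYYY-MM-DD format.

2029-10-09

Adding 21 calendar days to 2029-09-18 gives 2029-10-09.
2029-10-09 (Tuesday) is already a business day.
Final deadline: 2029-10-09.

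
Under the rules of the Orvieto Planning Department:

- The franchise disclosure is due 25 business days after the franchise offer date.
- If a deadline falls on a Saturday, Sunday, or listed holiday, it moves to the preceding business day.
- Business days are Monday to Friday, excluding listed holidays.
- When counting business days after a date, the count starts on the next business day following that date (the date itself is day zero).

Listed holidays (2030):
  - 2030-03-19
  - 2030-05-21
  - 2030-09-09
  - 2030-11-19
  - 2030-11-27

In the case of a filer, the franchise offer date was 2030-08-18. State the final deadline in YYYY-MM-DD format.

Counting 25 business days after 2030-08-18 (skipping weekends and listed holidays) reaches 2030-09-23.
2030-09-23 is a Monday and not a listed holiday, so it stands.
Deadline: 2030-09-23.

2030-09-23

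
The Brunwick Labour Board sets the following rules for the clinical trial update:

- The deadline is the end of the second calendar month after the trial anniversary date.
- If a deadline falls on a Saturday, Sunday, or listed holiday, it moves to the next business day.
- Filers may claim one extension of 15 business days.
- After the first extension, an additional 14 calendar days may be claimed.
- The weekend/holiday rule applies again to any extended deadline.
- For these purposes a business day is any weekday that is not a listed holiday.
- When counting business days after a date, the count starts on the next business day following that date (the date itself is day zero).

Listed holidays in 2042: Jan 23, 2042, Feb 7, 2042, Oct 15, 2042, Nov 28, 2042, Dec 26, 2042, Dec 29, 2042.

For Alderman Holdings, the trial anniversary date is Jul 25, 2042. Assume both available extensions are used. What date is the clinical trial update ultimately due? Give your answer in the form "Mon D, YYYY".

2 months after Jul 25, 2042 falls in September 2042; the last day of that month is Sep 30, 2042.
Sep 30, 2042 (Tuesday) is already a business day.
Counting 15 further business days from Sep 30, 2042 reaches Oct 22, 2042.
Oct 22, 2042 falls on a Wednesday, which is a business day, so no adjustment is needed.
With the 14-day extension, Oct 22, 2042 becomes Nov 5, 2042.
Since Nov 5, 2042 is a Wednesday and not a holiday, the date is unchanged.
So the filing is due Nov 5, 2042.

Nov 5, 2042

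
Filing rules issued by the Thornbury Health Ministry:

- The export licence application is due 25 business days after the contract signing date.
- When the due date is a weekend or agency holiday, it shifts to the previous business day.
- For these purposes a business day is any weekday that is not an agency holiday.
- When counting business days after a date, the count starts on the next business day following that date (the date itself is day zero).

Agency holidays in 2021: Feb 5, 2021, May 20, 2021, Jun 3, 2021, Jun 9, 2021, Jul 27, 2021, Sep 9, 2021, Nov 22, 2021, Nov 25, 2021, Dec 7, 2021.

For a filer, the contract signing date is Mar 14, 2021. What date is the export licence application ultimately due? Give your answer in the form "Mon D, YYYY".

Counting 25 business days after Mar 14, 2021 (skipping weekends and listed holidays) reaches Apr 16, 2021.
Apr 16, 2021 is a Friday and not a listed holiday, so it stands.
Deadline: Apr 16, 2021.

Apr 16, 2021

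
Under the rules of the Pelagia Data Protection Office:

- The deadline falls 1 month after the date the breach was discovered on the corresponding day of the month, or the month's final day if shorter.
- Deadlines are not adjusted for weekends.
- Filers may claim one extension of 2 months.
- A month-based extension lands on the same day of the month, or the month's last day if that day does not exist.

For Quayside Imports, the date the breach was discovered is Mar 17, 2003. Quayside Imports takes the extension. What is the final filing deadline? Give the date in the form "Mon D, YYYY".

Jun 17, 2003

1 month after Mar 17, 2003, on the same day of the month, is Apr 17, 2003.
Apr 17, 2003 falls on a Thursday. The rules make no weekend/holiday allowance, so it remains Apr 17, 2003.
The 2 months extension carries Apr 17, 2003 to Jun 17, 2003.
No adjustment is made for weekends or holidays, so Jun 17, 2003 stands.
So the filing is due Jun 17, 2003.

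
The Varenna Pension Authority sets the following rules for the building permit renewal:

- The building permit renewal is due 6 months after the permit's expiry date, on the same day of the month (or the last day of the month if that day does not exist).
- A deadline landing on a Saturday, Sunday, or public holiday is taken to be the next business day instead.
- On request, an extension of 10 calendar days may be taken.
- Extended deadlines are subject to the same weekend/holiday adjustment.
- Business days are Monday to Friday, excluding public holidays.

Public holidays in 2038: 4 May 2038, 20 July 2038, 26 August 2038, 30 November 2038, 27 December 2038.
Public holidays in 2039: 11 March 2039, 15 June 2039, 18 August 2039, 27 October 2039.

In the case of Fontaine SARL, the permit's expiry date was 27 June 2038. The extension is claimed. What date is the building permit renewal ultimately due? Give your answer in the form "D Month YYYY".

7 January 2039

6 months from 27 June 2038 is 27 December 2038.
27 December 2038 is a listed holiday; the next business day is 28 December 2038 (Tuesday).
Applying the 10-calendar-day extension: 28 December 2038 + 10 days = 7 January 2039.
7 January 2039 (Friday) is already a business day.
Final deadline: 7 January 2039.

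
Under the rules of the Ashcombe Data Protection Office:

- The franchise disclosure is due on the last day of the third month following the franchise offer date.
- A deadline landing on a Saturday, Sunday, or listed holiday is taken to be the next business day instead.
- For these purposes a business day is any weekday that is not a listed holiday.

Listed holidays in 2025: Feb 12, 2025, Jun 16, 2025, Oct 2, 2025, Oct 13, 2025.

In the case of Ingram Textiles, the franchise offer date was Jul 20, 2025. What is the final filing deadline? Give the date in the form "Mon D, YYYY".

3 months after Jul 20, 2025 falls in October 2025; the last day of that month is Oct 31, 2025.
Oct 31, 2025 (Friday) is already a business day.
Deadline: Oct 31, 2025.

Oct 31, 2025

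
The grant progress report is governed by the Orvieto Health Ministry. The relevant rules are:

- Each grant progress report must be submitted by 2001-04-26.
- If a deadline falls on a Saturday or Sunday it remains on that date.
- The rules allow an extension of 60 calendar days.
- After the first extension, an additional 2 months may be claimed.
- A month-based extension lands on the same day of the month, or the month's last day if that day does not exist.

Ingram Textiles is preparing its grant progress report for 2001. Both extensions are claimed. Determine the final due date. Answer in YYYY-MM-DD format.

Start from the fixed due date, 2001-04-26.
No adjustment is made for weekends or holidays, so 2001-04-26 stands.
The 60-calendar-day extension moves the deadline from 2001-04-26 to 2001-06-25.
No adjustment is made for weekends or holidays, so 2001-06-25 stands.
Add 2 months to 2001-06-25: 2001-08-25.
No adjustment is made for weekends or holidays, so 2001-08-25 stands.
Final deadline: 2001-08-25.

2001-08-25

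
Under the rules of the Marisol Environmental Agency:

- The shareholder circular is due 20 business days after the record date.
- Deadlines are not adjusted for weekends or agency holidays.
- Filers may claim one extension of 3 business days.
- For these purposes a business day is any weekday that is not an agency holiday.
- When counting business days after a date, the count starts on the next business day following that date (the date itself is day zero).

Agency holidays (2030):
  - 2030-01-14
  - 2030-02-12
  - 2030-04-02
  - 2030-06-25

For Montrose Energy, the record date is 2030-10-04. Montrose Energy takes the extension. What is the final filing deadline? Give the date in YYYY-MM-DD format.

2030-11-06

Starting the day after 2030-10-04 and counting 20 business days lands on 2030-11-01.
No adjustment is made for weekends or holidays, so 2030-11-01 stands.
The 3-business-day extension runs from 2030-11-01 to 2030-11-06.
No adjustment is made for weekends or holidays, so 2030-11-06 stands.
The final due date is 2030-11-06.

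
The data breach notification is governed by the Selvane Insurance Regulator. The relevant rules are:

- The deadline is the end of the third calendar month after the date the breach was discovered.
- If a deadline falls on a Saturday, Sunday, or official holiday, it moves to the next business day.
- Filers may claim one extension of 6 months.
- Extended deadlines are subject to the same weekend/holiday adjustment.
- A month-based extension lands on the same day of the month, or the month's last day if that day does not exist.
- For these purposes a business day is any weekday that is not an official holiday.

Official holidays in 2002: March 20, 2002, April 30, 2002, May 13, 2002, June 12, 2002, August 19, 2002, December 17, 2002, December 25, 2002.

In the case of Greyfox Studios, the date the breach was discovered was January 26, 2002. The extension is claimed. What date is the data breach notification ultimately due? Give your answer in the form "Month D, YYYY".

November 1, 2002

3 months after January 26, 2002 falls in April 2002; the last day of that month is April 30, 2002.
April 30, 2002 falls on a listed holiday. Rolling to the next business day gives May 1, 2002, a Wednesday.
Add 6 months to May 1, 2002: November 1, 2002.
November 1, 2002 falls on a Friday, which is a business day, so no adjustment is needed.
Final deadline: November 1, 2002.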